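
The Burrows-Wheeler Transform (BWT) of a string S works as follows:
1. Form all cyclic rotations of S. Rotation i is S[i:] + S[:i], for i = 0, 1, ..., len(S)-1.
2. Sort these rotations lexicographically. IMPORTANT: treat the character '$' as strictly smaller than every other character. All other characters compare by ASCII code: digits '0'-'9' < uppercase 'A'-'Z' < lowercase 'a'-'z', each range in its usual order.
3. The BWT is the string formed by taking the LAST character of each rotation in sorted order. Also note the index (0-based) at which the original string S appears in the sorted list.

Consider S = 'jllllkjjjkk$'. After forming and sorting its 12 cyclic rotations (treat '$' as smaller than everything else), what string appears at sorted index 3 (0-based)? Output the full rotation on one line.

All 12 rotations (rotation i = S[i:]+S[:i]):
  rot[0] = jllllkjjjkk$
  rot[1] = llllkjjjkk$j
  rot[2] = lllkjjjkk$jl
  rot[3] = llkjjjkk$jll
  rot[4] = lkjjjkk$jlll
  rot[5] = kjjjkk$jllll
  rot[6] = jjjkk$jllllk
  rot[7] = jjkk$jllllkj
  rot[8] = jkk$jllllkjj
  rot[9] = kk$jllllkjjj
  rot[10] = k$jllllkjjjk
  rot[11] = $jllllkjjjkk
Sorted (with $ < everything):
  sorted[0] = $jllllkjjjkk
  sorted[1] = jjjkk$jllllk
  sorted[2] = jjkk$jllllkj
  sorted[3] = jkk$jllllkjj
  sorted[4] = jllllkjjjkk$
  sorted[5] = k$jllllkjjjk
  sorted[6] = kjjjkk$jllll
  sorted[7] = kk$jllllkjjj
  sorted[8] = lkjjjkk$jlll
  sorted[9] = llkjjjkk$jll
  sorted[10] = lllkjjjkk$jl
  sorted[11] = llllkjjjkk$j
sorted[3] = jkk$jllllkjj

Answer: jkk$jllllkjj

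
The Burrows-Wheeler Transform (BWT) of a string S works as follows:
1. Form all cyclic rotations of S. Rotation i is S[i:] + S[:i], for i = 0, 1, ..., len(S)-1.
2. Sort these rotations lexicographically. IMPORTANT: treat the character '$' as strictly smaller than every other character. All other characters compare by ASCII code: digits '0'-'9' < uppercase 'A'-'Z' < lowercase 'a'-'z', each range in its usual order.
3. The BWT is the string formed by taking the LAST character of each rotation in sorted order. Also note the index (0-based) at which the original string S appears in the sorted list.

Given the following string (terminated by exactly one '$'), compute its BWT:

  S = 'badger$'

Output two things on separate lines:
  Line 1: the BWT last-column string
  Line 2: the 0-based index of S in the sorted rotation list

All 7 rotations (rotation i = S[i:]+S[:i]):
  rot[0] = badger$
  rot[1] = adger$b
  rot[2] = dger$ba
  rot[3] = ger$bad
  rot[4] = er$badg
  rot[5] = r$badge
  rot[6] = $badger
Sorted (with $ < everything):
  sorted[0] = $badger  (last char: 'r')
  sorted[1] = adger$b  (last char: 'b')
  sorted[2] = badger$  (last char: '$')
  sorted[3] = dger$ba  (last char: 'a')
  sorted[4] = er$badg  (last char: 'g')
  sorted[5] = ger$bad  (last char: 'd')
  sorted[6] = r$badge  (last char: 'e')
Last column: rb$agde
Original string S is at sorted index 2

Answer: rb$agde
2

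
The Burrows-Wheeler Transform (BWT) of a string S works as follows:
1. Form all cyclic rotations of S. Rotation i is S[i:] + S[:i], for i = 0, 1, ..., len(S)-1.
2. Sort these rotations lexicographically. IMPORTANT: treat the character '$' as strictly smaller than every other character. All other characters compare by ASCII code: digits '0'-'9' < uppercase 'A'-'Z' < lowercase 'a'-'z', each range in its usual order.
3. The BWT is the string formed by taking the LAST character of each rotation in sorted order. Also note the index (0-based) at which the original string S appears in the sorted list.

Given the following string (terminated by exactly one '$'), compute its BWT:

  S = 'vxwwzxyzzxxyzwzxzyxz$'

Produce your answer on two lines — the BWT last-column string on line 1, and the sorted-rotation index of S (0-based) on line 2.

All 21 rotations (rotation i = S[i:]+S[:i]):
  rot[0] = vxwwzxyzzxxyzwzxzyxz$
  rot[1] = xwwzxyzzxxyzwzxzyxz$v
  rot[2] = wwzxyzzxxyzwzxzyxz$vx
  rot[3] = wzxyzzxxyzwzxzyxz$vxw
  rot[4] = zxyzzxxyzwzxzyxz$vxww
  rot[5] = xyzzxxyzwzxzyxz$vxwwz
  rot[6] = yzzxxyzwzxzyxz$vxwwzx
  rot[7] = zzxxyzwzxzyxz$vxwwzxy
  rot[8] = zxxyzwzxzyxz$vxwwzxyz
  rot[9] = xxyzwzxzyxz$vxwwzxyzz
  rot[10] = xyzwzxzyxz$vxwwzxyzzx
  rot[11] = yzwzxzyxz$vxwwzxyzzxx
  rot[12] = zwzxzyxz$vxwwzxyzzxxy
  rot[13] = wzxzyxz$vxwwzxyzzxxyz
  rot[14] = zxzyxz$vxwwzxyzzxxyzw
  rot[15] = xzyxz$vxwwzxyzzxxyzwz
  rot[16] = zyxz$vxwwzxyzzxxyzwzx
  rot[17] = yxz$vxwwzxyzzxxyzwzxz
  rot[18] = xz$vxwwzxyzzxxyzwzxzy
  rot[19] = z$vxwwzxyzzxxyzwzxzyx
  rot[20] = $vxwwzxyzzxxyzwzxzyxz
Sorted (with $ < everything):
  sorted[0] = $vxwwzxyzzxxyzwzxzyxz  (last char: 'z')
  sorted[1] = vxwwzxyzzxxyzwzxzyxz$  (last char: '$')
  sorted[2] = wwzxyzzxxyzwzxzyxz$vx  (last char: 'x')
  sorted[3] = wzxyzzxxyzwzxzyxz$vxw  (last char: 'w')
  sorted[4] = wzxzyxz$vxwwzxyzzxxyz  (last char: 'z')
  sorted[5] = xwwzxyzzxxyzwzxzyxz$v  (last char: 'v')
  sorted[6] = xxyzwzxzyxz$vxwwzxyzz  (last char: 'z')
  sorted[7] = xyzwzxzyxz$vxwwzxyzzx  (last char: 'x')
  sorted[8] = xyzzxxyzwzxzyxz$vxwwz  (last char: 'z')
  sorted[9] = xz$vxwwzxyzzxxyzwzxzy  (last char: 'y')
  sorted[10] = xzyxz$vxwwzxyzzxxyzwz  (last char: 'z')
  sorted[11] = yxz$vxwwzxyzzxxyzwzxz  (last char: 'z')
  sorted[12] = yzwzxzyxz$vxwwzxyzzxx  (last char: 'x')
  sorted[13] = yzzxxyzwzxzyxz$vxwwzx  (last char: 'x')
  sorted[14] = z$vxwwzxyzzxxyzwzxzyx  (last char: 'x')
  sorted[15] = zwzxzyxz$vxwwzxyzzxxy  (last char: 'y')
  sorted[16] = zxxyzwzxzyxz$vxwwzxyz  (last char: 'z')
  sorted[17] = zxyzzxxyzwzxzyxz$vxww  (last char: 'w')
  sorted[18] = zxzyxz$vxwwzxyzzxxyzw  (last char: 'w')
  sorted[19] = zyxz$vxwwzxyzzxxyzwzx  (last char: 'x')
  sorted[20] = zzxxyzwzxzyxz$vxwwzxy  (last char: 'y')
Last column: z$xwzvzxzyzzxxxyzwwxy
Original string S is at sorted index 1

Answer: z$xwzvzxzyzzxxxyzwwxy
1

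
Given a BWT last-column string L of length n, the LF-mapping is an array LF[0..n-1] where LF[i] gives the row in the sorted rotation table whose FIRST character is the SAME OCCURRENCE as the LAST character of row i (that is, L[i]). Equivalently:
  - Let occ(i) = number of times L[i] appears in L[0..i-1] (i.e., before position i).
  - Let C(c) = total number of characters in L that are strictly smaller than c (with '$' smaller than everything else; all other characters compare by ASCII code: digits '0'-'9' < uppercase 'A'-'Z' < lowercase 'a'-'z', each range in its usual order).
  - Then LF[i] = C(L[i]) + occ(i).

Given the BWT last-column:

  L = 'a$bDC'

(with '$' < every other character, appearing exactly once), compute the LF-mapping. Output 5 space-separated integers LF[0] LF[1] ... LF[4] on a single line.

Answer: 3 0 4 2 1

Derivation:
Char counts: '$':1, 'C':1, 'D':1, 'a':1, 'b':1
C (first-col start): C('$')=0, C('C')=1, C('D')=2, C('a')=3, C('b')=4
L[0]='a': occ=0, LF[0]=C('a')+0=3+0=3
L[1]='$': occ=0, LF[1]=C('$')+0=0+0=0
L[2]='b': occ=0, LF[2]=C('b')+0=4+0=4
L[3]='D': occ=0, LF[3]=C('D')+0=2+0=2
L[4]='C': occ=0, LF[4]=C('C')+0=1+0=1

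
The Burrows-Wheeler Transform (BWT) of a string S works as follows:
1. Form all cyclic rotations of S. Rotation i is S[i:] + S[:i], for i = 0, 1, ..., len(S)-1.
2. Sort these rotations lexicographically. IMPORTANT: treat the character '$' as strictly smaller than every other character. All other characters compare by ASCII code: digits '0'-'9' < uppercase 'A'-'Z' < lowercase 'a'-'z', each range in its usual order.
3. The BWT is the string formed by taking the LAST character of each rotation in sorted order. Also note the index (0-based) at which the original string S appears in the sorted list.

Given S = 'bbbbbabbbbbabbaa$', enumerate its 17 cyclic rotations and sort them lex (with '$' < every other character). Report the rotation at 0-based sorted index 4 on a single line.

Answer: abbbbbabbaa$bbbbb

Derivation:
All 17 rotations (rotation i = S[i:]+S[:i]):
  rot[0] = bbbbbabbbbbabbaa$
  rot[1] = bbbbabbbbbabbaa$b
  rot[2] = bbbabbbbbabbaa$bb
  rot[3] = bbabbbbbabbaa$bbb
  rot[4] = babbbbbabbaa$bbbb
  rot[5] = abbbbbabbaa$bbbbb
  rot[6] = bbbbbabbaa$bbbbba
  rot[7] = bbbbabbaa$bbbbbab
  rot[8] = bbbabbaa$bbbbbabb
  rot[9] = bbabbaa$bbbbbabbb
  rot[10] = babbaa$bbbbbabbbb
  rot[11] = abbaa$bbbbbabbbbb
  rot[12] = bbaa$bbbbbabbbbba
  rot[13] = baa$bbbbbabbbbbab
  rot[14] = aa$bbbbbabbbbbabb
  rot[15] = a$bbbbbabbbbbabba
  rot[16] = $bbbbbabbbbbabbaa
Sorted (with $ < everything):
  sorted[0] = $bbbbbabbbbbabbaa
  sorted[1] = a$bbbbbabbbbbabba
  sorted[2] = aa$bbbbbabbbbbabb
  sorted[3] = abbaa$bbbbbabbbbb
  sorted[4] = abbbbbabbaa$bbbbb
  sorted[5] = baa$bbbbbabbbbbab
  sorted[6] = babbaa$bbbbbabbbb
  sorted[7] = babbbbbabbaa$bbbb
  sorted[8] = bbaa$bbbbbabbbbba
  sorted[9] = bbabbaa$bbbbbabbb
  sorted[10] = bbabbbbbabbaa$bbb
  sorted[11] = bbbabbaa$bbbbbabb
  sorted[12] = bbbabbbbbabbaa$bb
  sorted[13] = bbbbabbaa$bbbbbab
  sorted[14] = bbbbabbbbbabbaa$b
  sorted[15] = bbbbbabbaa$bbbbba
  sorted[16] = bbbbbabbbbbabbaa$
sorted[4] = abbbbbabbaa$bbbbb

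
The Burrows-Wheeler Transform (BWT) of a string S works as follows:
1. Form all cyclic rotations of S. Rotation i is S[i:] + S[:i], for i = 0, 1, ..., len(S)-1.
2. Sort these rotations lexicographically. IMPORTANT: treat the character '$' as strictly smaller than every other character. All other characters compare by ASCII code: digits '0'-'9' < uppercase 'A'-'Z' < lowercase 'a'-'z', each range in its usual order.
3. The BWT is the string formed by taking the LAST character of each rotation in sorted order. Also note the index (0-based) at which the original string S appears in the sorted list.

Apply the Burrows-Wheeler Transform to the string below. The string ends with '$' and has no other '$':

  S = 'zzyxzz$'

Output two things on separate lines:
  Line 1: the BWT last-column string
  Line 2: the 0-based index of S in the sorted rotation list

Answer: zyzzzx$
6

Derivation:
All 7 rotations (rotation i = S[i:]+S[:i]):
  rot[0] = zzyxzz$
  rot[1] = zyxzz$z
  rot[2] = yxzz$zz
  rot[3] = xzz$zzy
  rot[4] = zz$zzyx
  rot[5] = z$zzyxz
  rot[6] = $zzyxzz
Sorted (with $ < everything):
  sorted[0] = $zzyxzz  (last char: 'z')
  sorted[1] = xzz$zzy  (last char: 'y')
  sorted[2] = yxzz$zz  (last char: 'z')
  sorted[3] = z$zzyxz  (last char: 'z')
  sorted[4] = zyxzz$z  (last char: 'z')
  sorted[5] = zz$zzyx  (last char: 'x')
  sorted[6] = zzyxzz$  (last char: '$')
Last column: zyzzzx$
Original string S is at sorted index 6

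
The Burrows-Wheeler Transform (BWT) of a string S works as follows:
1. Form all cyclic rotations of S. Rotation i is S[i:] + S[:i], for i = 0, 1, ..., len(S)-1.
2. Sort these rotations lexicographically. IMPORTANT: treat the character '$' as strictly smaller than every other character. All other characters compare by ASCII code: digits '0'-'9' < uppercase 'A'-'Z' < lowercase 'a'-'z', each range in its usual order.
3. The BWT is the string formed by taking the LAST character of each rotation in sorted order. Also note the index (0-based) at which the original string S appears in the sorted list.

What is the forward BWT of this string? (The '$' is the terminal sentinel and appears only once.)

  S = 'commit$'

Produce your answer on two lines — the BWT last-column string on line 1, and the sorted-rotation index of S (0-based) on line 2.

Answer: t$mmoci
1

Derivation:
All 7 rotations (rotation i = S[i:]+S[:i]):
  rot[0] = commit$
  rot[1] = ommit$c
  rot[2] = mmit$co
  rot[3] = mit$com
  rot[4] = it$comm
  rot[5] = t$commi
  rot[6] = $commit
Sorted (with $ < everything):
  sorted[0] = $commit  (last char: 't')
  sorted[1] = commit$  (last char: '$')
  sorted[2] = it$comm  (last char: 'm')
  sorted[3] = mit$com  (last char: 'm')
  sorted[4] = mmit$co  (last char: 'o')
  sorted[5] = ommit$c  (last char: 'c')
  sorted[6] = t$commi  (last char: 'i')
Last column: t$mmoci
Original string S is at sorted index 1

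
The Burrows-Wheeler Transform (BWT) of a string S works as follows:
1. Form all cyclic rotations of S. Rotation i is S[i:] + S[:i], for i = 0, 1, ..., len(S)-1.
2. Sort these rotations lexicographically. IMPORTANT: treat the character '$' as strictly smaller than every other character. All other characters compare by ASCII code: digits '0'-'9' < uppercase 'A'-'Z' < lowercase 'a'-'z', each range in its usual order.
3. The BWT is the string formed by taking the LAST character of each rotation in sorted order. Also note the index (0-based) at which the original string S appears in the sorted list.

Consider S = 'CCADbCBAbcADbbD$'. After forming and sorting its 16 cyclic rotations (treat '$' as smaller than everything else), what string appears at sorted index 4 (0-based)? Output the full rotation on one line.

Answer: BAbcADbbD$CCADbC

Derivation:
All 16 rotations (rotation i = S[i:]+S[:i]):
  rot[0] = CCADbCBAbcADbbD$
  rot[1] = CADbCBAbcADbbD$C
  rot[2] = ADbCBAbcADbbD$CC
  rot[3] = DbCBAbcADbbD$CCA
  rot[4] = bCBAbcADbbD$CCAD
  rot[5] = CBAbcADbbD$CCADb
  rot[6] = BAbcADbbD$CCADbC
  rot[7] = AbcADbbD$CCADbCB
  rot[8] = bcADbbD$CCADbCBA
  rot[9] = cADbbD$CCADbCBAb
  rot[10] = ADbbD$CCADbCBAbc
  rot[11] = DbbD$CCADbCBAbcA
  rot[12] = bbD$CCADbCBAbcAD
  rot[13] = bD$CCADbCBAbcADb
  rot[14] = D$CCADbCBAbcADbb
  rot[15] = $CCADbCBAbcADbbD
Sorted (with $ < everything):
  sorted[0] = $CCADbCBAbcADbbD
  sorted[1] = ADbCBAbcADbbD$CC
  sorted[2] = ADbbD$CCADbCBAbc
  sorted[3] = AbcADbbD$CCADbCB
  sorted[4] = BAbcADbbD$CCADbC
  sorted[5] = CADbCBAbcADbbD$C
  sorted[6] = CBAbcADbbD$CCADb
  sorted[7] = CCADbCBAbcADbbD$
  sorted[8] = D$CCADbCBAbcADbb
  sorted[9] = DbCBAbcADbbD$CCA
  sorted[10] = DbbD$CCADbCBAbcA
  sorted[11] = bCBAbcADbbD$CCAD
  sorted[12] = bD$CCADbCBAbcADb
  sorted[13] = bbD$CCADbCBAbcAD
  sorted[14] = bcADbbD$CCADbCBA
  sorted[15] = cADbbD$CCADbCBAb
sorted[4] = BAbcADbbD$CCADbC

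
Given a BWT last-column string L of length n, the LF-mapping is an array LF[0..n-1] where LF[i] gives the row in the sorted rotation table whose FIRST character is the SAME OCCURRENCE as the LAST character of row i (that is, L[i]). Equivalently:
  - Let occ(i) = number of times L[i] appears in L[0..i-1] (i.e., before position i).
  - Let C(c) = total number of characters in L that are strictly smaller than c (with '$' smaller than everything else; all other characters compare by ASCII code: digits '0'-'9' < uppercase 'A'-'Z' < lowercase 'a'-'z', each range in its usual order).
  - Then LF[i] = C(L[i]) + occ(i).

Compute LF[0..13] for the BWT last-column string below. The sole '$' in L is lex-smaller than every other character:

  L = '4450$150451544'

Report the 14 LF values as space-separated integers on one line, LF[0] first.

Char counts: '$':1, '0':2, '1':2, '4':5, '5':4
C (first-col start): C('$')=0, C('0')=1, C('1')=3, C('4')=5, C('5')=10
L[0]='4': occ=0, LF[0]=C('4')+0=5+0=5
L[1]='4': occ=1, LF[1]=C('4')+1=5+1=6
L[2]='5': occ=0, LF[2]=C('5')+0=10+0=10
L[3]='0': occ=0, LF[3]=C('0')+0=1+0=1
L[4]='$': occ=0, LF[4]=C('$')+0=0+0=0
L[5]='1': occ=0, LF[5]=C('1')+0=3+0=3
L[6]='5': occ=1, LF[6]=C('5')+1=10+1=11
L[7]='0': occ=1, LF[7]=C('0')+1=1+1=2
L[8]='4': occ=2, LF[8]=C('4')+2=5+2=7
L[9]='5': occ=2, LF[9]=C('5')+2=10+2=12
L[10]='1': occ=1, LF[10]=C('1')+1=3+1=4
L[11]='5': occ=3, LF[11]=C('5')+3=10+3=13
L[12]='4': occ=3, LF[12]=C('4')+3=5+3=8
L[13]='4': occ=4, LF[13]=C('4')+4=5+4=9

Answer: 5 6 10 1 0 3 11 2 7 12 4 13 8 9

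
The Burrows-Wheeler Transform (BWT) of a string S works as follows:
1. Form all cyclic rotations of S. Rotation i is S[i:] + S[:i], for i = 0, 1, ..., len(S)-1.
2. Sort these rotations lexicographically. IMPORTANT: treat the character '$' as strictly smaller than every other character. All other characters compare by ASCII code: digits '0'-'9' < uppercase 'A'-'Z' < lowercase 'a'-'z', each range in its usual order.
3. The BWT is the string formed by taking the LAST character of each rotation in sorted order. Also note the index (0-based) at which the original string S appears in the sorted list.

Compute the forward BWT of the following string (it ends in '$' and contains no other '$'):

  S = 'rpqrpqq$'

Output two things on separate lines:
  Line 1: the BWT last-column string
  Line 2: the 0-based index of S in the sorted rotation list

Answer: qrrqppq$
7

Derivation:
All 8 rotations (rotation i = S[i:]+S[:i]):
  rot[0] = rpqrpqq$
  rot[1] = pqrpqq$r
  rot[2] = qrpqq$rp
  rot[3] = rpqq$rpq
  rot[4] = pqq$rpqr
  rot[5] = qq$rpqrp
  rot[6] = q$rpqrpq
  rot[7] = $rpqrpqq
Sorted (with $ < everything):
  sorted[0] = $rpqrpqq  (last char: 'q')
  sorted[1] = pqq$rpqr  (last char: 'r')
  sorted[2] = pqrpqq$r  (last char: 'r')
  sorted[3] = q$rpqrpq  (last char: 'q')
  sorted[4] = qq$rpqrp  (last char: 'p')
  sorted[5] = qrpqq$rp  (last char: 'p')
  sorted[6] = rpqq$rpq  (last char: 'q')
  sorted[7] = rpqrpqq$  (last char: '$')
Last column: qrrqppq$
Original string S is at sorted index 7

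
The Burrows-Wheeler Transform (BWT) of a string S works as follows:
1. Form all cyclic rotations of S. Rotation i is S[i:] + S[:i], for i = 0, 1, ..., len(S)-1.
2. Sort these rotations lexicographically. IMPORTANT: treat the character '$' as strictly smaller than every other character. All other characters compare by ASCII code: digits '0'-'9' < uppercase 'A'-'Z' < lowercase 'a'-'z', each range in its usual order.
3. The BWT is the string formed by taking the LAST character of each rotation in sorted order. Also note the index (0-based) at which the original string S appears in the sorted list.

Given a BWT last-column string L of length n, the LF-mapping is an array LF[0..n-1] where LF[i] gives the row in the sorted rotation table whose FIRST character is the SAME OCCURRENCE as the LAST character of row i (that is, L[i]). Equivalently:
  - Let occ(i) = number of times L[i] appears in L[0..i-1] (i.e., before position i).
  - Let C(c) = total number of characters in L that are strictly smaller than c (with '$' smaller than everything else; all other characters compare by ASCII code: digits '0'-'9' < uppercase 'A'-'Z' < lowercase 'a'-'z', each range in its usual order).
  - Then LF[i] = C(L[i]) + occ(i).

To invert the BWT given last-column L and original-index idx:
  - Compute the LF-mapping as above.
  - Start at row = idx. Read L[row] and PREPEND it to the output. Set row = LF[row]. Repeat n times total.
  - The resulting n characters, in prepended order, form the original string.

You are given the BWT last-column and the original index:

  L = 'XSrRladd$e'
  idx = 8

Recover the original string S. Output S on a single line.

LF mapping: 3 2 9 1 8 4 5 6 0 7
Walk LF starting at row 8, prepending L[row]:
  step 1: row=8, L[8]='$', prepend. Next row=LF[8]=0
  step 2: row=0, L[0]='X', prepend. Next row=LF[0]=3
  step 3: row=3, L[3]='R', prepend. Next row=LF[3]=1
  step 4: row=1, L[1]='S', prepend. Next row=LF[1]=2
  step 5: row=2, L[2]='r', prepend. Next row=LF[2]=9
  step 6: row=9, L[9]='e', prepend. Next row=LF[9]=7
  step 7: row=7, L[7]='d', prepend. Next row=LF[7]=6
  step 8: row=6, L[6]='d', prepend. Next row=LF[6]=5
  step 9: row=5, L[5]='a', prepend. Next row=LF[5]=4
  step 10: row=4, L[4]='l', prepend. Next row=LF[4]=8
Reversed output: ladderSRX$

Answer: ladderSRX$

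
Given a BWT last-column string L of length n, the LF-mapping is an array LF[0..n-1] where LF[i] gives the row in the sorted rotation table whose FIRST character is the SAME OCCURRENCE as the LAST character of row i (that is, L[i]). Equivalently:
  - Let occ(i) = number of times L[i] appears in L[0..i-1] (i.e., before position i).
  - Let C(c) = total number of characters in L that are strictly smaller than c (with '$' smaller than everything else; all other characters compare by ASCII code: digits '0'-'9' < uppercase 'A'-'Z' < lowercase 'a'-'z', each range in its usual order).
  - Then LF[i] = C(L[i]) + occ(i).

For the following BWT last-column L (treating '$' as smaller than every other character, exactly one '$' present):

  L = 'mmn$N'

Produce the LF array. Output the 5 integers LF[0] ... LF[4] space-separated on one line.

Char counts: '$':1, 'N':1, 'm':2, 'n':1
C (first-col start): C('$')=0, C('N')=1, C('m')=2, C('n')=4
L[0]='m': occ=0, LF[0]=C('m')+0=2+0=2
L[1]='m': occ=1, LF[1]=C('m')+1=2+1=3
L[2]='n': occ=0, LF[2]=C('n')+0=4+0=4
L[3]='$': occ=0, LF[3]=C('$')+0=0+0=0
L[4]='N': occ=0, LF[4]=C('N')+0=1+0=1

Answer: 2 3 4 0 1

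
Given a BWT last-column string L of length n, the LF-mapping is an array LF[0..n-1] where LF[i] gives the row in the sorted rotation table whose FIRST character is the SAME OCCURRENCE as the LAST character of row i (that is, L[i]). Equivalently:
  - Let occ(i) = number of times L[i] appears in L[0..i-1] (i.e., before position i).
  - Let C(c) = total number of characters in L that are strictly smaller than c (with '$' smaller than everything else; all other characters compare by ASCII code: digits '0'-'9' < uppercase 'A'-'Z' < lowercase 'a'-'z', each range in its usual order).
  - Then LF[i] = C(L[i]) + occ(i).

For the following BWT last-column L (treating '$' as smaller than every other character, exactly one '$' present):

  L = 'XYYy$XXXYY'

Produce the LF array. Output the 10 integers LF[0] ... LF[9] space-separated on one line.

Char counts: '$':1, 'X':4, 'Y':4, 'y':1
C (first-col start): C('$')=0, C('X')=1, C('Y')=5, C('y')=9
L[0]='X': occ=0, LF[0]=C('X')+0=1+0=1
L[1]='Y': occ=0, LF[1]=C('Y')+0=5+0=5
L[2]='Y': occ=1, LF[2]=C('Y')+1=5+1=6
L[3]='y': occ=0, LF[3]=C('y')+0=9+0=9
L[4]='$': occ=0, LF[4]=C('$')+0=0+0=0
L[5]='X': occ=1, LF[5]=C('X')+1=1+1=2
L[6]='X': occ=2, LF[6]=C('X')+2=1+2=3
L[7]='X': occ=3, LF[7]=C('X')+3=1+3=4
L[8]='Y': occ=2, LF[8]=C('Y')+2=5+2=7
L[9]='Y': occ=3, LF[9]=C('Y')+3=5+3=8

Answer: 1 5 6 9 0 2 3 4 7 8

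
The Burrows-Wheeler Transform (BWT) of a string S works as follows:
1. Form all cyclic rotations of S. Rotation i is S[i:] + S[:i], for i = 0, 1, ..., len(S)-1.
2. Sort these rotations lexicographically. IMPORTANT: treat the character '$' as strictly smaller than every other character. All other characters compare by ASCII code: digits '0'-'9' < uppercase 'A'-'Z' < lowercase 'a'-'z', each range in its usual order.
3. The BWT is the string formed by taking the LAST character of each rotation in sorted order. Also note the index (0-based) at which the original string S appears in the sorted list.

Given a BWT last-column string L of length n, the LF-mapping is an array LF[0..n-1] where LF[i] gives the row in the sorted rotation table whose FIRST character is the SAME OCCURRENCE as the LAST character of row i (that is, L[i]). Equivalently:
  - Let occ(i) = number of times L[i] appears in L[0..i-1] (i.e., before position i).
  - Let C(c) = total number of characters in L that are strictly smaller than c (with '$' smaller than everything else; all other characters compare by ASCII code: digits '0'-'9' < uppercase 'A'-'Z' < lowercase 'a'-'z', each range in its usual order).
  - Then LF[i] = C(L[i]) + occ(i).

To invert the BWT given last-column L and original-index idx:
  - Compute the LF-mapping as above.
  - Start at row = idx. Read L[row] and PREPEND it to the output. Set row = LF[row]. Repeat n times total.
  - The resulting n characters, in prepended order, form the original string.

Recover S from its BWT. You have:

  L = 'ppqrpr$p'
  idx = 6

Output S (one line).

LF mapping: 1 2 5 6 3 7 0 4
Walk LF starting at row 6, prepending L[row]:
  step 1: row=6, L[6]='$', prepend. Next row=LF[6]=0
  step 2: row=0, L[0]='p', prepend. Next row=LF[0]=1
  step 3: row=1, L[1]='p', prepend. Next row=LF[1]=2
  step 4: row=2, L[2]='q', prepend. Next row=LF[2]=5
  step 5: row=5, L[5]='r', prepend. Next row=LF[5]=7
  step 6: row=7, L[7]='p', prepend. Next row=LF[7]=4
  step 7: row=4, L[4]='p', prepend. Next row=LF[4]=3
  step 8: row=3, L[3]='r', prepend. Next row=LF[3]=6
Reversed output: rpprqpp$

Answer: rpprqpp$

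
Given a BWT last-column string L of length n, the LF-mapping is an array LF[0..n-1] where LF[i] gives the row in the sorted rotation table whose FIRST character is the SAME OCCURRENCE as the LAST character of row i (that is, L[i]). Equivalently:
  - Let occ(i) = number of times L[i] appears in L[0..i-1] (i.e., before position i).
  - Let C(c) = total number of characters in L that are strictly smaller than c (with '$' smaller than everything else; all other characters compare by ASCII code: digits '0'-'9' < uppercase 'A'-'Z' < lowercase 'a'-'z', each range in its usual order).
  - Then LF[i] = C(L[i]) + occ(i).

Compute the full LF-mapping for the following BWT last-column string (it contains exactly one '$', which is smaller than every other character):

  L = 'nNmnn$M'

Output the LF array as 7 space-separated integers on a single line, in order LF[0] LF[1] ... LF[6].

Answer: 4 2 3 5 6 0 1

Derivation:
Char counts: '$':1, 'M':1, 'N':1, 'm':1, 'n':3
C (first-col start): C('$')=0, C('M')=1, C('N')=2, C('m')=3, C('n')=4
L[0]='n': occ=0, LF[0]=C('n')+0=4+0=4
L[1]='N': occ=0, LF[1]=C('N')+0=2+0=2
L[2]='m': occ=0, LF[2]=C('m')+0=3+0=3
L[3]='n': occ=1, LF[3]=C('n')+1=4+1=5
L[4]='n': occ=2, LF[4]=C('n')+2=4+2=6
L[5]='$': occ=0, LF[5]=C('$')+0=0+0=0
L[6]='M': occ=0, LF[6]=C('M')+0=1+0=1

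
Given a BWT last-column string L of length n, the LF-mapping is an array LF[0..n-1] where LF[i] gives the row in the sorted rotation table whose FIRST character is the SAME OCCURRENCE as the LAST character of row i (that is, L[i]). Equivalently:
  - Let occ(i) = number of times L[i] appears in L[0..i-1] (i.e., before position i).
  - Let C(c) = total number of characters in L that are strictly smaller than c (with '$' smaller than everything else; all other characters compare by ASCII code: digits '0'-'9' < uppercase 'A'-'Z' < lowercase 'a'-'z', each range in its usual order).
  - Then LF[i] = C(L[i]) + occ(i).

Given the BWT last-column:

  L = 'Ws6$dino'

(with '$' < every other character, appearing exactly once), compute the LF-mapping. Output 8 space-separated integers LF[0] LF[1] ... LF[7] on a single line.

Answer: 2 7 1 0 3 4 5 6

Derivation:
Char counts: '$':1, '6':1, 'W':1, 'd':1, 'i':1, 'n':1, 'o':1, 's':1
C (first-col start): C('$')=0, C('6')=1, C('W')=2, C('d')=3, C('i')=4, C('n')=5, C('o')=6, C('s')=7
L[0]='W': occ=0, LF[0]=C('W')+0=2+0=2
L[1]='s': occ=0, LF[1]=C('s')+0=7+0=7
L[2]='6': occ=0, LF[2]=C('6')+0=1+0=1
L[3]='$': occ=0, LF[3]=C('$')+0=0+0=0
L[4]='d': occ=0, LF[4]=C('d')+0=3+0=3
L[5]='i': occ=0, LF[5]=C('i')+0=4+0=4
L[6]='n': occ=0, LF[6]=C('n')+0=5+0=5
L[7]='o': occ=0, LF[7]=C('o')+0=6+0=6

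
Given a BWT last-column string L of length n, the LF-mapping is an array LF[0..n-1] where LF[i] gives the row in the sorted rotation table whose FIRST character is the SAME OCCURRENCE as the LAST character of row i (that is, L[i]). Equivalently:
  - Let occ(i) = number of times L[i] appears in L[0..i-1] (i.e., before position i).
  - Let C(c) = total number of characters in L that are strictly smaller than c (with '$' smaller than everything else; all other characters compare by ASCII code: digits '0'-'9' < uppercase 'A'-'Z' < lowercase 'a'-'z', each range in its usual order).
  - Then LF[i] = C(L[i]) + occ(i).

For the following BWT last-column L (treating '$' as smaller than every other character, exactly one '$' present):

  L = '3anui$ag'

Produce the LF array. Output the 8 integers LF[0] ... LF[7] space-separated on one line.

Char counts: '$':1, '3':1, 'a':2, 'g':1, 'i':1, 'n':1, 'u':1
C (first-col start): C('$')=0, C('3')=1, C('a')=2, C('g')=4, C('i')=5, C('n')=6, C('u')=7
L[0]='3': occ=0, LF[0]=C('3')+0=1+0=1
L[1]='a': occ=0, LF[1]=C('a')+0=2+0=2
L[2]='n': occ=0, LF[2]=C('n')+0=6+0=6
L[3]='u': occ=0, LF[3]=C('u')+0=7+0=7
L[4]='i': occ=0, LF[4]=C('i')+0=5+0=5
L[5]='$': occ=0, LF[5]=C('$')+0=0+0=0
L[6]='a': occ=1, LF[6]=C('a')+1=2+1=3
L[7]='g': occ=0, LF[7]=C('g')+0=4+0=4

Answer: 1 2 6 7 5 0 3 4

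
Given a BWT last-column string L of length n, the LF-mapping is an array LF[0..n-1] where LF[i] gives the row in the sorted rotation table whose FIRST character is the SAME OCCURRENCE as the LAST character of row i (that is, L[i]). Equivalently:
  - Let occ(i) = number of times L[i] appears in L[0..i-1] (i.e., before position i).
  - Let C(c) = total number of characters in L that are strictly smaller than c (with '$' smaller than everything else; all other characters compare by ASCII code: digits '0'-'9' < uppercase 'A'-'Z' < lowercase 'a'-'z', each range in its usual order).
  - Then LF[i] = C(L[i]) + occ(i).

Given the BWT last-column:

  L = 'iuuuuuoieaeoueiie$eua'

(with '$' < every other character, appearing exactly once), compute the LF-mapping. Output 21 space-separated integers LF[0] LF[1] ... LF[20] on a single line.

Char counts: '$':1, 'a':2, 'e':5, 'i':4, 'o':2, 'u':7
C (first-col start): C('$')=0, C('a')=1, C('e')=3, C('i')=8, C('o')=12, C('u')=14
L[0]='i': occ=0, LF[0]=C('i')+0=8+0=8
L[1]='u': occ=0, LF[1]=C('u')+0=14+0=14
L[2]='u': occ=1, LF[2]=C('u')+1=14+1=15
L[3]='u': occ=2, LF[3]=C('u')+2=14+2=16
L[4]='u': occ=3, LF[4]=C('u')+3=14+3=17
L[5]='u': occ=4, LF[5]=C('u')+4=14+4=18
L[6]='o': occ=0, LF[6]=C('o')+0=12+0=12
L[7]='i': occ=1, LF[7]=C('i')+1=8+1=9
L[8]='e': occ=0, LF[8]=C('e')+0=3+0=3
L[9]='a': occ=0, LF[9]=C('a')+0=1+0=1
L[10]='e': occ=1, LF[10]=C('e')+1=3+1=4
L[11]='o': occ=1, LF[11]=C('o')+1=12+1=13
L[12]='u': occ=5, LF[12]=C('u')+5=14+5=19
L[13]='e': occ=2, LF[13]=C('e')+2=3+2=5
L[14]='i': occ=2, LF[14]=C('i')+2=8+2=10
L[15]='i': occ=3, LF[15]=C('i')+3=8+3=11
L[16]='e': occ=3, LF[16]=C('e')+3=3+3=6
L[17]='$': occ=0, LF[17]=C('$')+0=0+0=0
L[18]='e': occ=4, LF[18]=C('e')+4=3+4=7
L[19]='u': occ=6, LF[19]=C('u')+6=14+6=20
L[20]='a': occ=1, LF[20]=C('a')+1=1+1=2

Answer: 8 14 15 16 17 18 12 9 3 1 4 13 19 5 10 11 6 0 7 20 2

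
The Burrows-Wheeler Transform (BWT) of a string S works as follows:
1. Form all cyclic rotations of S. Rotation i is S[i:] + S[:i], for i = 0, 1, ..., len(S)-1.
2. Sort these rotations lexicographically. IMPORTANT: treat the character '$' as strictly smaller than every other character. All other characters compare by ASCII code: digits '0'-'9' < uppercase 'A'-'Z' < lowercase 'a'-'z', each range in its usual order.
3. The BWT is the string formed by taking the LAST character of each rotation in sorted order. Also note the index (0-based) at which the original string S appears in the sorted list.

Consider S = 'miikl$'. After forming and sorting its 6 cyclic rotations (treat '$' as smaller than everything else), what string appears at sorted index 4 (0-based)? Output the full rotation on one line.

All 6 rotations (rotation i = S[i:]+S[:i]):
  rot[0] = miikl$
  rot[1] = iikl$m
  rot[2] = ikl$mi
  rot[3] = kl$mii
  rot[4] = l$miik
  rot[5] = $miikl
Sorted (with $ < everything):
  sorted[0] = $miikl
  sorted[1] = iikl$m
  sorted[2] = ikl$mi
  sorted[3] = kl$mii
  sorted[4] = l$miik
  sorted[5] = miikl$
sorted[4] = l$miik

Answer: l$miik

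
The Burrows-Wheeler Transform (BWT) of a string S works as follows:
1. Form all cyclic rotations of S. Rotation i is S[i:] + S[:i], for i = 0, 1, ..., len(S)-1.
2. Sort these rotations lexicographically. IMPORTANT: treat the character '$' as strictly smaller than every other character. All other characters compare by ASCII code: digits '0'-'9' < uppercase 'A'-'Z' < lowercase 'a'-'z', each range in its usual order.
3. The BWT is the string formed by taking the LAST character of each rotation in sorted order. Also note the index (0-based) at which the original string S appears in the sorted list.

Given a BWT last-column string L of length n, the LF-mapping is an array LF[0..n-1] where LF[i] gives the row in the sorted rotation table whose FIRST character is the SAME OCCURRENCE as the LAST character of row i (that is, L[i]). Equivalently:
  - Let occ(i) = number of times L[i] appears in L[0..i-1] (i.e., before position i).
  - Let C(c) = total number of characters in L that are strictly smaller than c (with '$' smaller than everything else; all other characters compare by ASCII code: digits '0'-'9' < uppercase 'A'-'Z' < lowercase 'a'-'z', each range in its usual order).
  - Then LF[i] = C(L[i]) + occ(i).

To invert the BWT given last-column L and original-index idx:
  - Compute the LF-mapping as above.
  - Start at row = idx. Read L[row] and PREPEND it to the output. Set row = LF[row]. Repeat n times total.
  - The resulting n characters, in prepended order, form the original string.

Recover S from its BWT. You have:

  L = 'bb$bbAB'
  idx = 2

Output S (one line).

LF mapping: 3 4 0 5 6 1 2
Walk LF starting at row 2, prepending L[row]:
  step 1: row=2, L[2]='$', prepend. Next row=LF[2]=0
  step 2: row=0, L[0]='b', prepend. Next row=LF[0]=3
  step 3: row=3, L[3]='b', prepend. Next row=LF[3]=5
  step 4: row=5, L[5]='A', prepend. Next row=LF[5]=1
  step 5: row=1, L[1]='b', prepend. Next row=LF[1]=4
  step 6: row=4, L[4]='b', prepend. Next row=LF[4]=6
  step 7: row=6, L[6]='B', prepend. Next row=LF[6]=2
Reversed output: BbbAbb$

Answer: BbbAbb$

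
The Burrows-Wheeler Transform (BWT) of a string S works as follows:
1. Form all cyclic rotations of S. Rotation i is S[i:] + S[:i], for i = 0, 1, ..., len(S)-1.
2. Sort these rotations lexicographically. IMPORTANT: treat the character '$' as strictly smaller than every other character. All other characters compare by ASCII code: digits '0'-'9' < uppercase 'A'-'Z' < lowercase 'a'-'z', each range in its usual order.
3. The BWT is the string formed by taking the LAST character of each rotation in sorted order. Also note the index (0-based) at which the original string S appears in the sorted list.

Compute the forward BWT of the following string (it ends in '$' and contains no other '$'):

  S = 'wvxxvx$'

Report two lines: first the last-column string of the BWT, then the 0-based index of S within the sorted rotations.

Answer: xxw$vxv
3

Derivation:
All 7 rotations (rotation i = S[i:]+S[:i]):
  rot[0] = wvxxvx$
  rot[1] = vxxvx$w
  rot[2] = xxvx$wv
  rot[3] = xvx$wvx
  rot[4] = vx$wvxx
  rot[5] = x$wvxxv
  rot[6] = $wvxxvx
Sorted (with $ < everything):
  sorted[0] = $wvxxvx  (last char: 'x')
  sorted[1] = vx$wvxx  (last char: 'x')
  sorted[2] = vxxvx$w  (last char: 'w')
  sorted[3] = wvxxvx$  (last char: '$')
  sorted[4] = x$wvxxv  (last char: 'v')
  sorted[5] = xvx$wvx  (last char: 'x')
  sorted[6] = xxvx$wv  (last char: 'v')
Last column: xxw$vxv
Original string S is at sorted index 3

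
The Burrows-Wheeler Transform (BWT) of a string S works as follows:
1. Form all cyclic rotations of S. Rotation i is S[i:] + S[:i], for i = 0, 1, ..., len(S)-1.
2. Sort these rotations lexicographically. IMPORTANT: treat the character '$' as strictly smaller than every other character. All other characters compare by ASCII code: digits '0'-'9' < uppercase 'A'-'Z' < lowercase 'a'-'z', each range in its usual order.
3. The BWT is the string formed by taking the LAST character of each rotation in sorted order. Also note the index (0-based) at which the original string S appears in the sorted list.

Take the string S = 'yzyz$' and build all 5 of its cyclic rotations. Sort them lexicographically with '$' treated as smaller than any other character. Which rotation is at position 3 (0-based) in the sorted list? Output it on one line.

Answer: z$yzy

Derivation:
All 5 rotations (rotation i = S[i:]+S[:i]):
  rot[0] = yzyz$
  rot[1] = zyz$y
  rot[2] = yz$yz
  rot[3] = z$yzy
  rot[4] = $yzyz
Sorted (with $ < everything):
  sorted[0] = $yzyz
  sorted[1] = yz$yz
  sorted[2] = yzyz$
  sorted[3] = z$yzy
  sorted[4] = zyz$y
sorted[3] = z$yzy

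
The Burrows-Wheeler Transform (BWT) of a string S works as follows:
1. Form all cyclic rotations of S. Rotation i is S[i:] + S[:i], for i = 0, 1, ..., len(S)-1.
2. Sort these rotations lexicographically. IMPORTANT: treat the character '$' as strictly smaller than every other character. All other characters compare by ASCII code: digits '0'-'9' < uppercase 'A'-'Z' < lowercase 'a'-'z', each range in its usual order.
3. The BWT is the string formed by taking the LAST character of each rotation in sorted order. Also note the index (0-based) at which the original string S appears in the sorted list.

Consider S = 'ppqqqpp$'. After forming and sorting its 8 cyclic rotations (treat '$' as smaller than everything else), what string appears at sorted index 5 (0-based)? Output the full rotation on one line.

All 8 rotations (rotation i = S[i:]+S[:i]):
  rot[0] = ppqqqpp$
  rot[1] = pqqqpp$p
  rot[2] = qqqpp$pp
  rot[3] = qqpp$ppq
  rot[4] = qpp$ppqq
  rot[5] = pp$ppqqq
  rot[6] = p$ppqqqp
  rot[7] = $ppqqqpp
Sorted (with $ < everything):
  sorted[0] = $ppqqqpp
  sorted[1] = p$ppqqqp
  sorted[2] = pp$ppqqq
  sorted[3] = ppqqqpp$
  sorted[4] = pqqqpp$p
  sorted[5] = qpp$ppqq
  sorted[6] = qqpp$ppq
  sorted[7] = qqqpp$pp
sorted[5] = qpp$ppqq

Answer: qpp$ppqq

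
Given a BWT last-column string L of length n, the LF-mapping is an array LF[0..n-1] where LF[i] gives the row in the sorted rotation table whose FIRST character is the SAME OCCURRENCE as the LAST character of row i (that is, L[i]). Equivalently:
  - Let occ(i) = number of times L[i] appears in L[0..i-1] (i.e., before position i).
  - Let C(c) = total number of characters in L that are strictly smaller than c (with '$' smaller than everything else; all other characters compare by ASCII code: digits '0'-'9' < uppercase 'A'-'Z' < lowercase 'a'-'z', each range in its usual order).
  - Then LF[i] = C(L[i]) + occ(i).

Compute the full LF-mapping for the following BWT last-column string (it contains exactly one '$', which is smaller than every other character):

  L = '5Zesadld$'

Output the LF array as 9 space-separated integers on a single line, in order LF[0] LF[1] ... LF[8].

Char counts: '$':1, '5':1, 'Z':1, 'a':1, 'd':2, 'e':1, 'l':1, 's':1
C (first-col start): C('$')=0, C('5')=1, C('Z')=2, C('a')=3, C('d')=4, C('e')=6, C('l')=7, C('s')=8
L[0]='5': occ=0, LF[0]=C('5')+0=1+0=1
L[1]='Z': occ=0, LF[1]=C('Z')+0=2+0=2
L[2]='e': occ=0, LF[2]=C('e')+0=6+0=6
L[3]='s': occ=0, LF[3]=C('s')+0=8+0=8
L[4]='a': occ=0, LF[4]=C('a')+0=3+0=3
L[5]='d': occ=0, LF[5]=C('d')+0=4+0=4
L[6]='l': occ=0, LF[6]=C('l')+0=7+0=7
L[7]='d': occ=1, LF[7]=C('d')+1=4+1=5
L[8]='$': occ=0, LF[8]=C('$')+0=0+0=0

Answer: 1 2 6 8 3 4 7 5 0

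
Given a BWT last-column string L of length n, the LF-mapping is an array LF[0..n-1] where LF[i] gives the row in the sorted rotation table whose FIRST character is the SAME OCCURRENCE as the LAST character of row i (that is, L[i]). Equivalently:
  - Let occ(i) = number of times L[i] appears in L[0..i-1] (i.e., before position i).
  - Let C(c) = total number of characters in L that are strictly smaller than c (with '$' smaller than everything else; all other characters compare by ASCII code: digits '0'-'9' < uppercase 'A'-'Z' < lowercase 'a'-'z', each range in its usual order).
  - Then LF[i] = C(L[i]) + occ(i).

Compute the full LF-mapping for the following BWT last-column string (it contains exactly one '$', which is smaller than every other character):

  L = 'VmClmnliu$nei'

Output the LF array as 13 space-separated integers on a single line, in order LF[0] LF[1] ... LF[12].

Char counts: '$':1, 'C':1, 'V':1, 'e':1, 'i':2, 'l':2, 'm':2, 'n':2, 'u':1
C (first-col start): C('$')=0, C('C')=1, C('V')=2, C('e')=3, C('i')=4, C('l')=6, C('m')=8, C('n')=10, C('u')=12
L[0]='V': occ=0, LF[0]=C('V')+0=2+0=2
L[1]='m': occ=0, LF[1]=C('m')+0=8+0=8
L[2]='C': occ=0, LF[2]=C('C')+0=1+0=1
L[3]='l': occ=0, LF[3]=C('l')+0=6+0=6
L[4]='m': occ=1, LF[4]=C('m')+1=8+1=9
L[5]='n': occ=0, LF[5]=C('n')+0=10+0=10
L[6]='l': occ=1, LF[6]=C('l')+1=6+1=7
L[7]='i': occ=0, LF[7]=C('i')+0=4+0=4
L[8]='u': occ=0, LF[8]=C('u')+0=12+0=12
L[9]='$': occ=0, LF[9]=C('$')+0=0+0=0
L[10]='n': occ=1, LF[10]=C('n')+1=10+1=11
L[11]='e': occ=0, LF[11]=C('e')+0=3+0=3
L[12]='i': occ=1, LF[12]=C('i')+1=4+1=5

Answer: 2 8 1 6 9 10 7 4 12 0 11 3 5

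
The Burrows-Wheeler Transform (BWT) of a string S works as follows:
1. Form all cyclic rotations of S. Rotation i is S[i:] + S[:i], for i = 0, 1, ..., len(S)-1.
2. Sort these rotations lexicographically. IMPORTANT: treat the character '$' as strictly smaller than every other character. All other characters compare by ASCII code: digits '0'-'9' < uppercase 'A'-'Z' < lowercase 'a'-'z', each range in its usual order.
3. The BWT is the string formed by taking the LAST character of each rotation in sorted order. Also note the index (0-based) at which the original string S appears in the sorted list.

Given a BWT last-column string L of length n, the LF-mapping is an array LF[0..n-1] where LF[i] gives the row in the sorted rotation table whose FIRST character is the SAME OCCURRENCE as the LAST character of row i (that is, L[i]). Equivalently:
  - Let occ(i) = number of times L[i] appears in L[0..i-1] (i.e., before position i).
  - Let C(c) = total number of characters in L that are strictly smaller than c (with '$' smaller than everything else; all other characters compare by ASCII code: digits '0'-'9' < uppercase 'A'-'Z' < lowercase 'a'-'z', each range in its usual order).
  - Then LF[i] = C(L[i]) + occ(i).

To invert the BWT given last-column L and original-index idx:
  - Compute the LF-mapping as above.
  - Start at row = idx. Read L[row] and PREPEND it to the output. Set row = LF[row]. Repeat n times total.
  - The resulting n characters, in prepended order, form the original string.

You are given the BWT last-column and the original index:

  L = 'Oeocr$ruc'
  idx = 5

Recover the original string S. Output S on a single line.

Answer: occurreO$

Derivation:
LF mapping: 1 4 5 2 6 0 7 8 3
Walk LF starting at row 5, prepending L[row]:
  step 1: row=5, L[5]='$', prepend. Next row=LF[5]=0
  step 2: row=0, L[0]='O', prepend. Next row=LF[0]=1
  step 3: row=1, L[1]='e', prepend. Next row=LF[1]=4
  step 4: row=4, L[4]='r', prepend. Next row=LF[4]=6
  step 5: row=6, L[6]='r', prepend. Next row=LF[6]=7
  step 6: row=7, L[7]='u', prepend. Next row=LF[7]=8
  step 7: row=8, L[8]='c', prepend. Next row=LF[8]=3
  step 8: row=3, L[3]='c', prepend. Next row=LF[3]=2
  step 9: row=2, L[2]='o', prepend. Next row=LF[2]=5
Reversed output: occurreO$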